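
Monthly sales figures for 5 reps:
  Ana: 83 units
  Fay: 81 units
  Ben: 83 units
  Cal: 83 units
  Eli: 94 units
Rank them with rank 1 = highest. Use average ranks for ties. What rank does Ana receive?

3

Sorted (descending): 94, 83, 83, 83, 81
The 3 values of 83 occupy positions 2–4 → average rank 3.
Ana has value 83 units → rank 3.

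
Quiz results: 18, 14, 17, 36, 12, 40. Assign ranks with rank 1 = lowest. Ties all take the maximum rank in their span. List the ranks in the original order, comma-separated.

4, 2, 3, 5, 1, 6

Sorted (ascending): 12, 14, 17, 18, 36, 40
No ties — each value takes its position as its rank.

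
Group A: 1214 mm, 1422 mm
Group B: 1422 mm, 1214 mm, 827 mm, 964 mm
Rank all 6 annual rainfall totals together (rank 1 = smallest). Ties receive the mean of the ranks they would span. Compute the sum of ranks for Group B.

Sorted (ascending): 827, 964, 1214, 1214, 1422, 1422
The 2 values of 1214 occupy positions 3–4 → average rank (3+4)/2 = 3.5.
The 2 values of 1422 occupy positions 5–6 → average rank (5+6)/2 = 5.5.
Group B values → pooled ranks: 1422→5.5, 1214→3.5, 827→1, 964→2
Rank sum = 5.5 + 3.5 + 1 + 2 = 12

12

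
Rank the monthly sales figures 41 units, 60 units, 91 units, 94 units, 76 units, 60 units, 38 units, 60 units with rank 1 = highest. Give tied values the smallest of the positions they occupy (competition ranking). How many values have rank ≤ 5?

6

Sorted (descending): 94, 91, 76, 60, 60, 60, 41, 38
The 3 values of 60 occupy positions 4–6 → each gets rank 4.
Ranks ≤ 5: {1, 2, 3, 4, 4, 4} → 6 values.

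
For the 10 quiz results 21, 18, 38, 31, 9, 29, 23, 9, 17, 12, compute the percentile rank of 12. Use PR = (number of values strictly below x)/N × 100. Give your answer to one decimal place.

N = 10.
Strictly below 12: 2. Equal to 12: 1.
PR = 2/10 × 100 = 20.0

20.0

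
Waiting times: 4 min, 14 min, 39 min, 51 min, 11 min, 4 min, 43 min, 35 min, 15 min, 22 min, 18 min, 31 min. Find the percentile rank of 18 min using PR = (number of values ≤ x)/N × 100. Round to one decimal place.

N = 12.
Strictly below 18: 5. Equal to 18: 1.
PR = 6/12 × 100 = 50.0

50.0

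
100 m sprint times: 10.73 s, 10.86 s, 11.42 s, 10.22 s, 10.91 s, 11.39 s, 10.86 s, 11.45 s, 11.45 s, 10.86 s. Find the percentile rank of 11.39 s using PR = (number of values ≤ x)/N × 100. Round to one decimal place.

70.0

N = 10.
Strictly below 11.39: 6. Equal to 11.39: 1.
PR = 7/10 × 100 = 70.0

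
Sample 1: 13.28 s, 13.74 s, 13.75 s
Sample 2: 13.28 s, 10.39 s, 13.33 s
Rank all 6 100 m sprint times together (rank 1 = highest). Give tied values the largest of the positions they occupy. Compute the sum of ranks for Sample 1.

8

Sorted (descending): 13.75, 13.74, 13.33, 13.28, 13.28, 10.39
The 2 values of 13.28 occupy positions 4–5 → each gets rank 5.
Sample 1 values → pooled ranks: 13.28→5, 13.74→2, 13.75→1
Rank sum = 5 + 2 + 1 = 8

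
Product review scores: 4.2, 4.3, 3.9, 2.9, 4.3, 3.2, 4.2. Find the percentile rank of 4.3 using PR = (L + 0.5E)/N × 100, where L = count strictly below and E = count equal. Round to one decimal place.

N = 7.
Strictly below 4.3: 5. Equal to 4.3: 2.
PR = (5 + 0.5·2)/7 × 100 = 85.7

85.7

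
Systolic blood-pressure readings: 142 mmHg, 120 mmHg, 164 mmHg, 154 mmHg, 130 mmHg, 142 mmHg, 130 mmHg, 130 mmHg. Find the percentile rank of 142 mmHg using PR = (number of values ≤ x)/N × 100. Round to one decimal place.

75.0

N = 8.
Strictly below 142: 4. Equal to 142: 2.
PR = 6/8 × 100 = 75.0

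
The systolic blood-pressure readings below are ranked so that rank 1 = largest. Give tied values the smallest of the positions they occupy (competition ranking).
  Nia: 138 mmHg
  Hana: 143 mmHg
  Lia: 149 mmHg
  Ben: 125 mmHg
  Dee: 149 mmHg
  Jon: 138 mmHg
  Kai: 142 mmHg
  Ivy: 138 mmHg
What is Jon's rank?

5

Sorted (descending): 149, 149, 143, 142, 138, 138, 138, 125
The 2 values of 149 occupy positions 1–2 → each gets rank 1.
The 3 values of 138 occupy positions 5–7 → each gets rank 5.
Jon has value 138 mmHg → rank 5.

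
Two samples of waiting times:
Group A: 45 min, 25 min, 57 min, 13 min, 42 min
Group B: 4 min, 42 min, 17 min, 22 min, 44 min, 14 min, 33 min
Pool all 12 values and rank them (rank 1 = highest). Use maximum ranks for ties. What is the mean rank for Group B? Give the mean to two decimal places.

Sorted (descending): 57, 45, 44, 42, 42, 33, 25, 22, 17, 14, 13, 4
The 2 values of 42 occupy positions 4–5 → each gets rank 5.
Group B values → pooled ranks: 4→12, 42→5, 17→9, 22→8, 44→3, 14→10, 33→6
Mean rank = (12 + 5 + 9 + 8 + 3 + 10 + 6) / 7 = 7.57

7.57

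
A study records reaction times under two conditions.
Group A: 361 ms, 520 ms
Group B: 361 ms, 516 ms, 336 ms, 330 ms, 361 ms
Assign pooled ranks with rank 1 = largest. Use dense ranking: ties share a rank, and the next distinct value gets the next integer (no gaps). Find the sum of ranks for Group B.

Sorted (descending): 520, 516, 361, 361, 361, 336, 330
The 3 values of 361 share dense rank 3.
Remaining distinct values take the next consecutive integers.
Group B values → pooled ranks: 361→3, 516→2, 336→4, 330→5, 361→3
Rank sum = 3 + 2 + 4 + 5 + 3 = 17

17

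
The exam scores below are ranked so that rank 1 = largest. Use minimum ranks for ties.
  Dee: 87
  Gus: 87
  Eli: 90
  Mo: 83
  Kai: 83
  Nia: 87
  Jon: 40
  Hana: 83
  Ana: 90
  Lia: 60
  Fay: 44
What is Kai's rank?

6

Sorted (descending): 90, 90, 87, 87, 87, 83, 83, 83, 60, 44, 40
The 2 values of 90 occupy positions 1–2 → each gets rank 1.
The 3 values of 87 occupy positions 3–5 → each gets rank 3.
The 3 values of 83 occupy positions 6–8 → each gets rank 6.
Kai has value 83 → rank 6.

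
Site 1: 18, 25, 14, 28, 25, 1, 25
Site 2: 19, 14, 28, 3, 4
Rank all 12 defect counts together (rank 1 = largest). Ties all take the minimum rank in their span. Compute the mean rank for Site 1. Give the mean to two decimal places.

5.29

Sorted (descending): 28, 28, 25, 25, 25, 19, 18, 14, 14, 4, 3, 1
The 2 values of 28 occupy positions 1–2 → each gets rank 1.
The 3 values of 25 occupy positions 3–5 → each gets rank 3.
The 2 values of 14 occupy positions 8–9 → each gets rank 8.
Site 1 values → pooled ranks: 18→7, 25→3, 14→8, 28→1, 25→3, 1→12, 25→3
Mean rank = (7 + 3 + 8 + 1 + 3 + 12 + 3) / 7 = 5.29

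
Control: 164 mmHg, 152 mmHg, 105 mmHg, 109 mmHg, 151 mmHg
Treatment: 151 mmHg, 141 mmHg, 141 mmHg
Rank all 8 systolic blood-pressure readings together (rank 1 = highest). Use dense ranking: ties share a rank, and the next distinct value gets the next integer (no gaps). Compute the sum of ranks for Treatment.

Sorted (descending): 164, 152, 151, 151, 141, 141, 109, 105
The 2 values of 151 share dense rank 3.
The 2 values of 141 share dense rank 4.
Remaining distinct values take the next consecutive integers.
Treatment values → pooled ranks: 151→3, 141→4, 141→4
Rank sum = 3 + 4 + 4 = 11

11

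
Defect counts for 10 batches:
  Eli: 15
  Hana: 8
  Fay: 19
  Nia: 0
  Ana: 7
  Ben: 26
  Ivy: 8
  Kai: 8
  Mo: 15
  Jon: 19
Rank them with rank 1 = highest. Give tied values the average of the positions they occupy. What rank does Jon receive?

Sorted (descending): 26, 19, 19, 15, 15, 8, 8, 8, 7, 0
The 2 values of 19 occupy positions 2–3 → average rank (2+3)/2 = 2.5.
The 2 values of 15 occupy positions 4–5 → average rank (4+5)/2 = 4.5.
The 3 values of 8 occupy positions 6–8 → average rank 7.
Jon has value 19 → rank 2.5.

2.5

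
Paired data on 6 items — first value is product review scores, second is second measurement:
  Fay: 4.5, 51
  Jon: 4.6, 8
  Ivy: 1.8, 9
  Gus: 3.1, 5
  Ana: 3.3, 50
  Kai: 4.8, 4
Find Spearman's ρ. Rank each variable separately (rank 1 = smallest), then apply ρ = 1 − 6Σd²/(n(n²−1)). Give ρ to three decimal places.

-0.314

Ranks of variable 1: 4, 5, 1, 2, 3, 6
Ranks of variable 2: 6, 3, 4, 2, 5, 1
d = r₁ − r₂: -2, 2, -3, 0, -2, 5
d²: 4, 4, 9, 0, 4, 25; Σd² = 46
ρ = 1 − 6·46/(6·35) = 1 − 276/210 = -0.314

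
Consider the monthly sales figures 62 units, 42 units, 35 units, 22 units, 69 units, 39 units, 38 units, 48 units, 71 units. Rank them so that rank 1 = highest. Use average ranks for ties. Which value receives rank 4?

48

Sorted (descending): 71, 69, 62, 48, 42, 39, 38, 35, 22
No ties — each value takes its position as its rank.
Rank 4 → value 48.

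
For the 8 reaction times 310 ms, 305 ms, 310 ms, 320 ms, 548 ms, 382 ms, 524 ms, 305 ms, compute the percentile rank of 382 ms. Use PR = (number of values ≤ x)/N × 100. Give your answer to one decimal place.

N = 8.
Strictly below 382: 5. Equal to 382: 1.
PR = 6/8 × 100 = 75.0

75.0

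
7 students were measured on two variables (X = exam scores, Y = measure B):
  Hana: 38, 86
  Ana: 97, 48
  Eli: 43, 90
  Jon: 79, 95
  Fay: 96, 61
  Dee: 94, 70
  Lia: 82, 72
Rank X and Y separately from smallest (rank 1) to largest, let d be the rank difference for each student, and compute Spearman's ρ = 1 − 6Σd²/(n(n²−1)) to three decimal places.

Ranks of variable 1: 1, 7, 2, 3, 6, 5, 4
Ranks of variable 2: 5, 1, 6, 7, 2, 3, 4
d = r₁ − r₂: -4, 6, -4, -4, 4, 2, 0
d²: 16, 36, 16, 16, 16, 4, 0; Σd² = 104
ρ = 1 − 6·104/(7·48) = 1 − 624/336 = -0.857

-0.857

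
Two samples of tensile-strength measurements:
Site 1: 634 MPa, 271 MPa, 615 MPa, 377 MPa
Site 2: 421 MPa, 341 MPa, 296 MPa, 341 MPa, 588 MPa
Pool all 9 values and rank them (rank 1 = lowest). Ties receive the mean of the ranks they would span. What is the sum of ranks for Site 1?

Sorted (ascending): 271, 296, 341, 341, 377, 421, 588, 615, 634
The 2 values of 341 occupy positions 3–4 → average rank (3+4)/2 = 3.5.
Site 1 values → pooled ranks: 634→9, 271→1, 615→8, 377→5
Rank sum = 9 + 1 + 8 + 5 = 23

23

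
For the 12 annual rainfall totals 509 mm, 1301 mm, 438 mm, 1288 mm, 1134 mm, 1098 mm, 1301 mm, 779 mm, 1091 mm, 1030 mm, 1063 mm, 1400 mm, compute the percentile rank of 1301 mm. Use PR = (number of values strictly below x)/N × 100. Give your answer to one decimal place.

75.0

N = 12.
Strictly below 1301: 9. Equal to 1301: 2.
PR = 9/12 × 100 = 75.0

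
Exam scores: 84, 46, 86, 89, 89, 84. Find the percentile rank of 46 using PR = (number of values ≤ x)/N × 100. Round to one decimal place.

16.7

N = 6.
Strictly below 46: 0. Equal to 46: 1.
PR = 1/6 × 100 = 16.7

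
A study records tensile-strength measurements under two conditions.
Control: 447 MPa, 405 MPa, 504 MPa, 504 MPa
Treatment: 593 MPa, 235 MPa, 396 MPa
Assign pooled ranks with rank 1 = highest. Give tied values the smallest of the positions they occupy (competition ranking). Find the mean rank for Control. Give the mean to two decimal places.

Sorted (descending): 593, 504, 504, 447, 405, 396, 235
The 2 values of 504 occupy positions 2–3 → each gets rank 2.
Control values → pooled ranks: 447→4, 405→5, 504→2, 504→2
Mean rank = (4 + 5 + 2 + 2) / 4 = 3.25

3.25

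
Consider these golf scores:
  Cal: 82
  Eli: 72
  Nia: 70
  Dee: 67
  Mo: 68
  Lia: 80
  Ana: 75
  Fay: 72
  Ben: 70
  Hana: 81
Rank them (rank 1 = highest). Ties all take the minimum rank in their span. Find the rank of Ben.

Sorted (descending): 82, 81, 80, 75, 72, 72, 70, 70, 68, 67
The 2 values of 72 occupy positions 5–6 → each gets rank 5.
The 2 values of 70 occupy positions 7–8 → each gets rank 7.
Ben has value 70 → rank 7.

7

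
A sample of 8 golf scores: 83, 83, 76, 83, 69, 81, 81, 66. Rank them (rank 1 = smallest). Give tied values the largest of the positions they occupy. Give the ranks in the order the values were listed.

8, 8, 3, 8, 2, 5, 5, 1

Sorted (ascending): 66, 69, 76, 81, 81, 83, 83, 83
The 2 values of 81 occupy positions 4–5 → each gets rank 5.
The 3 values of 83 occupy positions 6–8 → each gets rank 8.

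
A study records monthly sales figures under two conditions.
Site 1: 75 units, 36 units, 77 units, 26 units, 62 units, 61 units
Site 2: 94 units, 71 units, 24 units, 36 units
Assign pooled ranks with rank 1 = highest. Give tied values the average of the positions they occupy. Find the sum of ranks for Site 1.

Sorted (descending): 94, 77, 75, 71, 62, 61, 36, 36, 26, 24
The 2 values of 36 occupy positions 7–8 → average rank (7+8)/2 = 7.5.
Site 1 values → pooled ranks: 75→3, 36→7.5, 77→2, 26→9, 62→5, 61→6
Rank sum = 3 + 7.5 + 2 + 9 + 5 + 6 = 32.5

32.5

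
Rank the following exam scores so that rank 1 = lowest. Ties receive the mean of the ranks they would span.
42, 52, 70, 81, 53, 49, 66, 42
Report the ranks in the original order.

Sorted (ascending): 42, 42, 49, 52, 53, 66, 70, 81
The 2 values of 42 occupy positions 1–2 → average rank (1+2)/2 = 1.5.

1.5, 4, 7, 8, 5, 3, 6, 1.5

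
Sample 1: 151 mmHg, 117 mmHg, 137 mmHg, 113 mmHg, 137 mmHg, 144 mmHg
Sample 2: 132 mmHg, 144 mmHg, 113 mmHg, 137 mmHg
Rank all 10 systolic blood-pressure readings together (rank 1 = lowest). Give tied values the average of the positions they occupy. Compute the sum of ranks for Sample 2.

Sorted (ascending): 113, 113, 117, 132, 137, 137, 137, 144, 144, 151
The 2 values of 113 occupy positions 1–2 → average rank (1+2)/2 = 1.5.
The 3 values of 137 occupy positions 5–7 → average rank 6.
The 2 values of 144 occupy positions 8–9 → average rank (8+9)/2 = 8.5.
Sample 2 values → pooled ranks: 132→4, 144→8.5, 113→1.5, 137→6
Rank sum = 4 + 8.5 + 1.5 + 6 = 20

20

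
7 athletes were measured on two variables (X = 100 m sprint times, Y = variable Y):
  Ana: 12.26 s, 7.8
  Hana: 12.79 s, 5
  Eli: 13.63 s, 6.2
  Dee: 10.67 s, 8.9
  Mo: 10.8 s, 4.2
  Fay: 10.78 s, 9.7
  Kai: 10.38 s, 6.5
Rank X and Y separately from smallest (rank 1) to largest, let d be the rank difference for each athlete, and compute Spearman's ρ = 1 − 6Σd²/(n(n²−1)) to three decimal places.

-0.464

Ranks of variable 1: 5, 6, 7, 2, 4, 3, 1
Ranks of variable 2: 5, 2, 3, 6, 1, 7, 4
d = r₁ − r₂: 0, 4, 4, -4, 3, -4, -3
d²: 0, 16, 16, 16, 9, 16, 9; Σd² = 82
ρ = 1 − 6·82/(7·48) = 1 − 492/336 = -0.464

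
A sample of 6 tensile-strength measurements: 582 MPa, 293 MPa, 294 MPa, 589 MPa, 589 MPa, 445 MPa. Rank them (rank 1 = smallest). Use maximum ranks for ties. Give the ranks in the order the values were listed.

4, 1, 2, 6, 6, 3

Sorted (ascending): 293, 294, 445, 582, 589, 589
The 2 values of 589 occupy positions 5–6 → each gets rank 6.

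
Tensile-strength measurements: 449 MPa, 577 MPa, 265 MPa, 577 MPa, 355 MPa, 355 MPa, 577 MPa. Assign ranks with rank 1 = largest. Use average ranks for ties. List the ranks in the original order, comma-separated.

4, 2, 7, 2, 5.5, 5.5, 2

Sorted (descending): 577, 577, 577, 449, 355, 355, 265
The 3 values of 577 occupy positions 1–3 → average rank 2.
The 2 values of 355 occupy positions 5–6 → average rank (5+6)/2 = 5.5.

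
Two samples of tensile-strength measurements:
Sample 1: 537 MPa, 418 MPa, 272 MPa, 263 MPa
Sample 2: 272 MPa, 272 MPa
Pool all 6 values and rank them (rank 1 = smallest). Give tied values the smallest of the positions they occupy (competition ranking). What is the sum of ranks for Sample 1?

14

Sorted (ascending): 263, 272, 272, 272, 418, 537
The 3 values of 272 occupy positions 2–4 → each gets rank 2.
Sample 1 values → pooled ranks: 537→6, 418→5, 272→2, 263→1
Rank sum = 6 + 5 + 2 + 1 = 14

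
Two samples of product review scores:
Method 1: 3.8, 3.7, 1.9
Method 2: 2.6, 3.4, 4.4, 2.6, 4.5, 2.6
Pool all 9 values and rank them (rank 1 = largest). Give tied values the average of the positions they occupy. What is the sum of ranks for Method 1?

16

Sorted (descending): 4.5, 4.4, 3.8, 3.7, 3.4, 2.6, 2.6, 2.6, 1.9
The 3 values of 2.6 occupy positions 6–8 → average rank 7.
Method 1 values → pooled ranks: 3.8→3, 3.7→4, 1.9→9
Rank sum = 3 + 4 + 9 = 16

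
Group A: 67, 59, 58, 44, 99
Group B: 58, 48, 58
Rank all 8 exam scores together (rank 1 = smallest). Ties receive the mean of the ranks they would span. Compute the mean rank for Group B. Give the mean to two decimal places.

3.33

Sorted (ascending): 44, 48, 58, 58, 58, 59, 67, 99
The 3 values of 58 occupy positions 3–5 → average rank 4.
Group B values → pooled ranks: 58→4, 48→2, 58→4
Mean rank = (4 + 2 + 4) / 3 = 3.33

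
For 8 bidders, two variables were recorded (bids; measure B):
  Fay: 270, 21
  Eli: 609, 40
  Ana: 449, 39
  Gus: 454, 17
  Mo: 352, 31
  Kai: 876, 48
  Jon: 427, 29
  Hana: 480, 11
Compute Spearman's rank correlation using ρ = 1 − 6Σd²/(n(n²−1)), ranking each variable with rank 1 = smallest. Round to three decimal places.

0.381

Ranks of variable 1: 1, 7, 4, 5, 2, 8, 3, 6
Ranks of variable 2: 3, 7, 6, 2, 5, 8, 4, 1
d = r₁ − r₂: -2, 0, -2, 3, -3, 0, -1, 5
d²: 4, 0, 4, 9, 9, 0, 1, 25; Σd² = 52
ρ = 1 − 6·52/(8·63) = 1 − 312/504 = 0.381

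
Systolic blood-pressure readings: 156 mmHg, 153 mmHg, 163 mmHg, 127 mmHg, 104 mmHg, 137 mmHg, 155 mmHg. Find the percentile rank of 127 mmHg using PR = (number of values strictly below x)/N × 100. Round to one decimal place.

14.3

N = 7.
Strictly below 127: 1. Equal to 127: 1.
PR = 1/7 × 100 = 14.3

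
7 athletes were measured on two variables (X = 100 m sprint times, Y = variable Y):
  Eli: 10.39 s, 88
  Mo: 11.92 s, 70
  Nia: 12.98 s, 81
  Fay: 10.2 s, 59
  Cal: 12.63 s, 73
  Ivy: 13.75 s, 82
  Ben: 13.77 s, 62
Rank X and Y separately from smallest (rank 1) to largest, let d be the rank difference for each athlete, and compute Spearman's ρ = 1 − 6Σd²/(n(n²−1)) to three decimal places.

Ranks of variable 1: 2, 3, 5, 1, 4, 6, 7
Ranks of variable 2: 7, 3, 5, 1, 4, 6, 2
d = r₁ − r₂: -5, 0, 0, 0, 0, 0, 5
d²: 25, 0, 0, 0, 0, 0, 25; Σd² = 50
ρ = 1 − 6·50/(7·48) = 1 − 300/336 = 0.107

0.107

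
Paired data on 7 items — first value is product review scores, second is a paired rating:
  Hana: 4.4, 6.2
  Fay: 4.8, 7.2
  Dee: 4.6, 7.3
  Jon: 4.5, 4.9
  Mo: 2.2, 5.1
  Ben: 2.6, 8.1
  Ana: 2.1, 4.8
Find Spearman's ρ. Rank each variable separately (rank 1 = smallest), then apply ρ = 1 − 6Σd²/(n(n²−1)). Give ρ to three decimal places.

Ranks of variable 1: 4, 7, 6, 5, 2, 3, 1
Ranks of variable 2: 4, 5, 6, 2, 3, 7, 1
d = r₁ − r₂: 0, 2, 0, 3, -1, -4, 0
d²: 0, 4, 0, 9, 1, 16, 0; Σd² = 30
ρ = 1 − 6·30/(7·48) = 1 − 180/336 = 0.464

0.464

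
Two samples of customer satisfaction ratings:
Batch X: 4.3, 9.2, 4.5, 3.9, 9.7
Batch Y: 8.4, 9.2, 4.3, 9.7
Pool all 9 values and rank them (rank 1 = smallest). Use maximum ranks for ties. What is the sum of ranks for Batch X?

24

Sorted (ascending): 3.9, 4.3, 4.3, 4.5, 8.4, 9.2, 9.2, 9.7, 9.7
The 2 values of 4.3 occupy positions 2–3 → each gets rank 3.
The 2 values of 9.2 occupy positions 6–7 → each gets rank 7.
The 2 values of 9.7 occupy positions 8–9 → each gets rank 9.
Batch X values → pooled ranks: 4.3→3, 9.2→7, 4.5→4, 3.9→1, 9.7→9
Rank sum = 3 + 7 + 4 + 1 + 9 = 24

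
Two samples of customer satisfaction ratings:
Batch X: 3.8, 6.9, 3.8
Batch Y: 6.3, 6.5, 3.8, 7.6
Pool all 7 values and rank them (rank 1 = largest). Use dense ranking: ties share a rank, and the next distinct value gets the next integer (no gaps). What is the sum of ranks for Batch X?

Sorted (descending): 7.6, 6.9, 6.5, 6.3, 3.8, 3.8, 3.8
The 3 values of 3.8 share dense rank 5.
Remaining distinct values take the next consecutive integers.
Batch X values → pooled ranks: 3.8→5, 6.9→2, 3.8→5
Rank sum = 5 + 2 + 5 = 12

12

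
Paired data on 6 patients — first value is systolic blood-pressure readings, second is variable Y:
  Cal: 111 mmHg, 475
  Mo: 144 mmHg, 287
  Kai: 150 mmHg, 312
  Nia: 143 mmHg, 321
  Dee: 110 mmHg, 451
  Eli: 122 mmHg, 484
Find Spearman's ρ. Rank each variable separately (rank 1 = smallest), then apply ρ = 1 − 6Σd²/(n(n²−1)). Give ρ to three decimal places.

-0.714

Ranks of variable 1: 2, 5, 6, 4, 1, 3
Ranks of variable 2: 5, 1, 2, 3, 4, 6
d = r₁ − r₂: -3, 4, 4, 1, -3, -3
d²: 9, 16, 16, 1, 9, 9; Σd² = 60
ρ = 1 − 6·60/(6·35) = 1 − 360/210 = -0.714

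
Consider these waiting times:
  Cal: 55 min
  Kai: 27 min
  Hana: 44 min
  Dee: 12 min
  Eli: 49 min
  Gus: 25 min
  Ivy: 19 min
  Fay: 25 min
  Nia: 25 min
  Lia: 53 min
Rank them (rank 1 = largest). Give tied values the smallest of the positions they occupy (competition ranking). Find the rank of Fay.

Sorted (descending): 55, 53, 49, 44, 27, 25, 25, 25, 19, 12
The 3 values of 25 occupy positions 6–8 → each gets rank 6.
Fay has value 25 min → rank 6.

6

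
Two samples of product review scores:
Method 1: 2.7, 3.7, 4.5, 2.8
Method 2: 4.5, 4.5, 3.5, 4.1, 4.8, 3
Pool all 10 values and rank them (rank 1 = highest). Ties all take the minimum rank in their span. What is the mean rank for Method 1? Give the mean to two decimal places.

Sorted (descending): 4.8, 4.5, 4.5, 4.5, 4.1, 3.7, 3.5, 3, 2.8, 2.7
The 3 values of 4.5 occupy positions 2–4 → each gets rank 2.
Method 1 values → pooled ranks: 2.7→10, 3.7→6, 4.5→2, 2.8→9
Mean rank = (10 + 6 + 2 + 9) / 4 = 6.75

6.75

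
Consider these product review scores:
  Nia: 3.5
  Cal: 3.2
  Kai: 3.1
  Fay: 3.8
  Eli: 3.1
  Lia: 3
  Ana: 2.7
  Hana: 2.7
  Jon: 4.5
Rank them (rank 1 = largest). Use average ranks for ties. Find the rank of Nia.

Sorted (descending): 4.5, 3.8, 3.5, 3.2, 3.1, 3.1, 3, 2.7, 2.7
The 2 values of 3.1 occupy positions 5–6 → average rank (5+6)/2 = 5.5.
The 2 values of 2.7 occupy positions 8–9 → average rank (8+9)/2 = 8.5.
Nia has value 3.5 → rank 3.

3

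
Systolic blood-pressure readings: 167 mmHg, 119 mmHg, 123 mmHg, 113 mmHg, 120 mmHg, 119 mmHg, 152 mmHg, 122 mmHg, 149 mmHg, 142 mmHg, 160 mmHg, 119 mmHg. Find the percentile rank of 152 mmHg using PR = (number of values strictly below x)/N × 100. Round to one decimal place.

N = 12.
Strictly below 152: 9. Equal to 152: 1.
PR = 9/12 × 100 = 75.0

75.0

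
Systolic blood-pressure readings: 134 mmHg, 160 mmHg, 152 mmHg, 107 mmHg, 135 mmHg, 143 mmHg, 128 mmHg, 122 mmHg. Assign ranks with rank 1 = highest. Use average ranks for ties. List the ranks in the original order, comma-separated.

5, 1, 2, 8, 4, 3, 6, 7

Sorted (descending): 160, 152, 143, 135, 134, 128, 122, 107
No ties — each value takes its position as its rank.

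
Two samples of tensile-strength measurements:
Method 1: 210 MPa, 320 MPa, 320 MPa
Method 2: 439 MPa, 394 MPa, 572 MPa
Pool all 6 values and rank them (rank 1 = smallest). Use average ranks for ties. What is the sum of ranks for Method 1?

Sorted (ascending): 210, 320, 320, 394, 439, 572
The 2 values of 320 occupy positions 2–3 → average rank (2+3)/2 = 2.5.
Method 1 values → pooled ranks: 210→1, 320→2.5, 320→2.5
Rank sum = 1 + 2.5 + 2.5 = 6

6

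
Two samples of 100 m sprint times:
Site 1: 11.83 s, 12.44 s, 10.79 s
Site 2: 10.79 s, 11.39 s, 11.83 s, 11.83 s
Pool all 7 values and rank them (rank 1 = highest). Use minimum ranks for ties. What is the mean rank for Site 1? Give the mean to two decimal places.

Sorted (descending): 12.44, 11.83, 11.83, 11.83, 11.39, 10.79, 10.79
The 3 values of 11.83 occupy positions 2–4 → each gets rank 2.
The 2 values of 10.79 occupy positions 6–7 → each gets rank 6.
Site 1 values → pooled ranks: 11.83→2, 12.44→1, 10.79→6
Mean rank = (2 + 1 + 6) / 3 = 3.00

3.00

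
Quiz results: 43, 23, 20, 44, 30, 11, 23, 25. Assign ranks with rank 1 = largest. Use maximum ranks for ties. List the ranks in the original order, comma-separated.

2, 6, 7, 1, 3, 8, 6, 4

Sorted (descending): 44, 43, 30, 25, 23, 23, 20, 11
The 2 values of 23 occupy positions 5–6 → each gets rank 6.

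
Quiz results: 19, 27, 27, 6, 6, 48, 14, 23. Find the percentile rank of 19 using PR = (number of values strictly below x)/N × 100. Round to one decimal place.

N = 8.
Strictly below 19: 3. Equal to 19: 1.
PR = 3/8 × 100 = 37.5

37.5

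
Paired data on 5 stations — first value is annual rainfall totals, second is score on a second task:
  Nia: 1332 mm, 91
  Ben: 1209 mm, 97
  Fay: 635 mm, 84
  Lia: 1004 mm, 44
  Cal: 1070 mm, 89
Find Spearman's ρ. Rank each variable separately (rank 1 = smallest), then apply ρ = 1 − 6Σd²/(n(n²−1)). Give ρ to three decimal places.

Ranks of variable 1: 5, 4, 1, 2, 3
Ranks of variable 2: 4, 5, 2, 1, 3
d = r₁ − r₂: 1, -1, -1, 1, 0
d²: 1, 1, 1, 1, 0; Σd² = 4
ρ = 1 − 6·4/(5·24) = 1 − 24/120 = 0.800

0.800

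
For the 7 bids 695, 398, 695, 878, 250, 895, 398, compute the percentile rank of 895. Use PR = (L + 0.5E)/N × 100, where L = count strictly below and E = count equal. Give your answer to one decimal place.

N = 7.
Strictly below 895: 6. Equal to 895: 1.
PR = (6 + 0.5·1)/7 × 100 = 92.9

92.9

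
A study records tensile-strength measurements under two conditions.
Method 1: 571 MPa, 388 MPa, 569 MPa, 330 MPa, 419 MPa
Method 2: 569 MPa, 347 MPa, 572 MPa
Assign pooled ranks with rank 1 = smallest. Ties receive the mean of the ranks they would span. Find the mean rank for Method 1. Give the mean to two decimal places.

Sorted (ascending): 330, 347, 388, 419, 569, 569, 571, 572
The 2 values of 569 occupy positions 5–6 → average rank (5+6)/2 = 5.5.
Method 1 values → pooled ranks: 571→7, 388→3, 569→5.5, 330→1, 419→4
Mean rank = (7 + 3 + 5.5 + 1 + 4) / 5 = 4.10

4.10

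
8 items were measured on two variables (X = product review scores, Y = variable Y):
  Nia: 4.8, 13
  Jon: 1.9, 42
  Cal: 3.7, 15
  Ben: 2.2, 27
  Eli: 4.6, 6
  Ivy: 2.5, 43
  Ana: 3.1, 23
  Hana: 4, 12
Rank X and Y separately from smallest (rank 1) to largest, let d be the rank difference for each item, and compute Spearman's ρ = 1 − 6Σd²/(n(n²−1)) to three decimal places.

Ranks of variable 1: 8, 1, 5, 2, 7, 3, 4, 6
Ranks of variable 2: 3, 7, 4, 6, 1, 8, 5, 2
d = r₁ − r₂: 5, -6, 1, -4, 6, -5, -1, 4
d²: 25, 36, 1, 16, 36, 25, 1, 16; Σd² = 156
ρ = 1 − 6·156/(8·63) = 1 − 936/504 = -0.857

-0.857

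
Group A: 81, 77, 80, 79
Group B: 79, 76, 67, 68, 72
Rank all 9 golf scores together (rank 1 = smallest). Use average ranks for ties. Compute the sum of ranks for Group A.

28.5

Sorted (ascending): 67, 68, 72, 76, 77, 79, 79, 80, 81
The 2 values of 79 occupy positions 6–7 → average rank (6+7)/2 = 6.5.
Group A values → pooled ranks: 81→9, 77→5, 80→8, 79→6.5
Rank sum = 9 + 5 + 8 + 6.5 = 28.5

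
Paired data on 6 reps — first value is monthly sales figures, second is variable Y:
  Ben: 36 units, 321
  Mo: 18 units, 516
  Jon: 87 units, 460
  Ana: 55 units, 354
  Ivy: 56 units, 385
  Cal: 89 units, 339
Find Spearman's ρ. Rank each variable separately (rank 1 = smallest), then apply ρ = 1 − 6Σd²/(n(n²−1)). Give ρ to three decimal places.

Ranks of variable 1: 2, 1, 5, 3, 4, 6
Ranks of variable 2: 1, 6, 5, 3, 4, 2
d = r₁ − r₂: 1, -5, 0, 0, 0, 4
d²: 1, 25, 0, 0, 0, 16; Σd² = 42
ρ = 1 − 6·42/(6·35) = 1 − 252/210 = -0.200

-0.200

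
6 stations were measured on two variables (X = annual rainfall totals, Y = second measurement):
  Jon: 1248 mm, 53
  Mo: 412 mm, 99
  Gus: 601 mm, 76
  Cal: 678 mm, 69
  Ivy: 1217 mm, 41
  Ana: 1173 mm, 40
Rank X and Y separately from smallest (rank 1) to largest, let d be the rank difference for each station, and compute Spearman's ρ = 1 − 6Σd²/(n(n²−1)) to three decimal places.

Ranks of variable 1: 6, 1, 2, 3, 5, 4
Ranks of variable 2: 3, 6, 5, 4, 2, 1
d = r₁ − r₂: 3, -5, -3, -1, 3, 3
d²: 9, 25, 9, 1, 9, 9; Σd² = 62
ρ = 1 − 6·62/(6·35) = 1 − 372/210 = -0.771

-0.771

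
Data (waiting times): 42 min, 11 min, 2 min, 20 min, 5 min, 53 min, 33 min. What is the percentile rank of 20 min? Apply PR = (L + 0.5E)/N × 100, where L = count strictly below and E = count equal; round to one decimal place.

50.0

N = 7.
Strictly below 20: 3. Equal to 20: 1.
PR = (3 + 0.5·1)/7 × 100 = 50.0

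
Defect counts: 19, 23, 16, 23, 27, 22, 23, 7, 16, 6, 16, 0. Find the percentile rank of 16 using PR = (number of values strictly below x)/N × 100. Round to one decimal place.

25.0

N = 12.
Strictly below 16: 3. Equal to 16: 3.
PR = 3/12 × 100 = 25.0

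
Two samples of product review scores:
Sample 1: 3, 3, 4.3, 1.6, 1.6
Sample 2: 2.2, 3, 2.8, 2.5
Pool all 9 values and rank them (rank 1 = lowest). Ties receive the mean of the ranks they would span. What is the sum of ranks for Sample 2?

Sorted (ascending): 1.6, 1.6, 2.2, 2.5, 2.8, 3, 3, 3, 4.3
The 2 values of 1.6 occupy positions 1–2 → average rank (1+2)/2 = 1.5.
The 3 values of 3 occupy positions 6–8 → average rank 7.
Sample 2 values → pooled ranks: 2.2→3, 3→7, 2.8→5, 2.5→4
Rank sum = 3 + 7 + 5 + 4 = 19

19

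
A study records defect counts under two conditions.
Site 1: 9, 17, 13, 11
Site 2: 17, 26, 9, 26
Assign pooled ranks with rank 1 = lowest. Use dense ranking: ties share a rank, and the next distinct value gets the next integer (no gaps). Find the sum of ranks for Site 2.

Sorted (ascending): 9, 9, 11, 13, 17, 17, 26, 26
The 2 values of 9 share dense rank 1.
The 2 values of 17 share dense rank 4.
The 2 values of 26 share dense rank 5.
Remaining distinct values take the next consecutive integers.
Site 2 values → pooled ranks: 17→4, 26→5, 9→1, 26→5
Rank sum = 4 + 5 + 1 + 5 = 15

15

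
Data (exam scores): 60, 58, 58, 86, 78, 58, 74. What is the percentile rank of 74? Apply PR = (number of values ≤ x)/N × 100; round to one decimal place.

71.4

N = 7.
Strictly below 74: 4. Equal to 74: 1.
PR = 5/7 × 100 = 71.4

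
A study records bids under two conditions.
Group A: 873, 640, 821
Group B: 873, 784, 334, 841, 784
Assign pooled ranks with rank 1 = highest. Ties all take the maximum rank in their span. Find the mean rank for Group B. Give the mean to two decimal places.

Sorted (descending): 873, 873, 841, 821, 784, 784, 640, 334
The 2 values of 873 occupy positions 1–2 → each gets rank 2.
The 2 values of 784 occupy positions 5–6 → each gets rank 6.
Group B values → pooled ranks: 873→2, 784→6, 334→8, 841→3, 784→6
Mean rank = (2 + 6 + 8 + 3 + 6) / 5 = 5.00

5.00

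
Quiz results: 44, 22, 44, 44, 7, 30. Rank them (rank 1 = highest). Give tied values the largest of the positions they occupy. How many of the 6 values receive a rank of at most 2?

Sorted (descending): 44, 44, 44, 30, 22, 7
The 3 values of 44 occupy positions 1–3 → each gets rank 3.
Ranks ≤ 2: {} → 0 values.

0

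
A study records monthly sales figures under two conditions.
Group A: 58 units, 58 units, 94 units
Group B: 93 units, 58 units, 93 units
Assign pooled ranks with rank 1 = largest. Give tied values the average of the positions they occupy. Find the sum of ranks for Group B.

Sorted (descending): 94, 93, 93, 58, 58, 58
The 2 values of 93 occupy positions 2–3 → average rank (2+3)/2 = 2.5.
The 3 values of 58 occupy positions 4–6 → average rank 5.
Group B values → pooled ranks: 93→2.5, 58→5, 93→2.5
Rank sum = 2.5 + 5 + 2.5 = 10

10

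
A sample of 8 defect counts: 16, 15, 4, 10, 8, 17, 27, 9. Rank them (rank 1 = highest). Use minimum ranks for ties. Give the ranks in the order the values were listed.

Sorted (descending): 27, 17, 16, 15, 10, 9, 8, 4
No ties — each value takes its position as its rank.

3, 4, 8, 5, 7, 2, 1, 6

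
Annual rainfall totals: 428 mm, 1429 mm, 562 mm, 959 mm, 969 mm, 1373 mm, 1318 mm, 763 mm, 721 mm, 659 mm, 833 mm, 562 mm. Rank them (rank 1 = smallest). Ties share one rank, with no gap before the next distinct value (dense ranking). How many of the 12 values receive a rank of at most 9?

Sorted (ascending): 428, 562, 562, 659, 721, 763, 833, 959, 969, 1318, 1373, 1429
The 2 values of 562 share dense rank 2.
Remaining distinct values take the next consecutive integers.
Ranks ≤ 9: {1, 2, 2, 3, 4, 5, 6, 7, 8, 9} → 10 values.

10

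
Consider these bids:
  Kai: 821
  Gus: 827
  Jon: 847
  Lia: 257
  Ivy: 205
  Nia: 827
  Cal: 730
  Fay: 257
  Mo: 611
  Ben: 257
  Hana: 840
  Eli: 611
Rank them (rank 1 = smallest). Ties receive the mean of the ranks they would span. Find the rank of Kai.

8

Sorted (ascending): 205, 257, 257, 257, 611, 611, 730, 821, 827, 827, 840, 847
The 3 values of 257 occupy positions 2–4 → average rank 3.
The 2 values of 611 occupy positions 5–6 → average rank (5+6)/2 = 5.5.
The 2 values of 827 occupy positions 9–10 → average rank (9+10)/2 = 9.5.
Kai has value 821 → rank 8.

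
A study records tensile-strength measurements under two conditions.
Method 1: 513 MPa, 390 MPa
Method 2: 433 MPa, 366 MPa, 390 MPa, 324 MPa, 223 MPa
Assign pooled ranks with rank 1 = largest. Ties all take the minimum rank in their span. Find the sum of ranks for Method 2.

Sorted (descending): 513, 433, 390, 390, 366, 324, 223
The 2 values of 390 occupy positions 3–4 → each gets rank 3.
Method 2 values → pooled ranks: 433→2, 366→5, 390→3, 324→6, 223→7
Rank sum = 2 + 5 + 3 + 6 + 7 = 23

23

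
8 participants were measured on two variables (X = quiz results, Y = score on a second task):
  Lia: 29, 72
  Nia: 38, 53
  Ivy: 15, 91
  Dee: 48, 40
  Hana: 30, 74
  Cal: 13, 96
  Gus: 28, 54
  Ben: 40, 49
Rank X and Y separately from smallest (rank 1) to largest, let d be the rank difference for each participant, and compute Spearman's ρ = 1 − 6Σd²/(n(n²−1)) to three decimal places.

-0.905

Ranks of variable 1: 4, 6, 2, 8, 5, 1, 3, 7
Ranks of variable 2: 5, 3, 7, 1, 6, 8, 4, 2
d = r₁ − r₂: -1, 3, -5, 7, -1, -7, -1, 5
d²: 1, 9, 25, 49, 1, 49, 1, 25; Σd² = 160
ρ = 1 − 6·160/(8·63) = 1 − 960/504 = -0.905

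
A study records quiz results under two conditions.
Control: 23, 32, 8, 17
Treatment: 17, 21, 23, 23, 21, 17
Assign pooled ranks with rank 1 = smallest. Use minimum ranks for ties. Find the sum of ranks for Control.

20

Sorted (ascending): 8, 17, 17, 17, 21, 21, 23, 23, 23, 32
The 3 values of 17 occupy positions 2–4 → each gets rank 2.
The 2 values of 21 occupy positions 5–6 → each gets rank 5.
The 3 values of 23 occupy positions 7–9 → each gets rank 7.
Control values → pooled ranks: 23→7, 32→10, 8→1, 17→2
Rank sum = 7 + 10 + 1 + 2 = 20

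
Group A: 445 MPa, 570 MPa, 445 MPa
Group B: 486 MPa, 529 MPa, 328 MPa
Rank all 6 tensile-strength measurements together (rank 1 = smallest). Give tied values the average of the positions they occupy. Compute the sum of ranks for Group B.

Sorted (ascending): 328, 445, 445, 486, 529, 570
The 2 values of 445 occupy positions 2–3 → average rank (2+3)/2 = 2.5.
Group B values → pooled ranks: 486→4, 529→5, 328→1
Rank sum = 4 + 5 + 1 = 10

10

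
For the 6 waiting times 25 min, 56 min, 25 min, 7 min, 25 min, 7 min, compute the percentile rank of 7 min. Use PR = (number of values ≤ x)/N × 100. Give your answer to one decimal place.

33.3

N = 6.
Strictly below 7: 0. Equal to 7: 2.
PR = 2/6 × 100 = 33.3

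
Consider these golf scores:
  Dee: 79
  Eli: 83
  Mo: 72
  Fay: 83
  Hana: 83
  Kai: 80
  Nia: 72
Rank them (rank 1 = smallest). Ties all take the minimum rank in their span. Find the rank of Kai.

4

Sorted (ascending): 72, 72, 79, 80, 83, 83, 83
The 2 values of 72 occupy positions 1–2 → each gets rank 1.
The 3 values of 83 occupy positions 5–7 → each gets rank 5.
Kai has value 80 → rank 4.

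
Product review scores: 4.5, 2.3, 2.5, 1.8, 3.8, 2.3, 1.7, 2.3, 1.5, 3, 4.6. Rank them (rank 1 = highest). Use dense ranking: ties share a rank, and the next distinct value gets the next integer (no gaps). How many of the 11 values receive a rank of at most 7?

9

Sorted (descending): 4.6, 4.5, 3.8, 3, 2.5, 2.3, 2.3, 2.3, 1.8, 1.7, 1.5
The 3 values of 2.3 share dense rank 6.
Remaining distinct values take the next consecutive integers.
Ranks ≤ 7: {1, 2, 3, 4, 5, 6, 6, 6, 7} → 9 values.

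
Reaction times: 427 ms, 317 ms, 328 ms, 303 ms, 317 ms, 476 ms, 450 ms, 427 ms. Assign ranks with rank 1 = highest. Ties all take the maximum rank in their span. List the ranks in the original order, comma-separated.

Sorted (descending): 476, 450, 427, 427, 328, 317, 317, 303
The 2 values of 427 occupy positions 3–4 → each gets rank 4.
The 2 values of 317 occupy positions 6–7 → each gets rank 7.

4, 7, 5, 8, 7, 1, 2, 4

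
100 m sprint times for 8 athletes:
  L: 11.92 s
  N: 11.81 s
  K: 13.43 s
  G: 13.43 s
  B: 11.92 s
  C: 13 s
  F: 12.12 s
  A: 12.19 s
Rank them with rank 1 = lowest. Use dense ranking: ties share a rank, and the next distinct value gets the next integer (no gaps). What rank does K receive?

6

Sorted (ascending): 11.81, 11.92, 11.92, 12.12, 12.19, 13, 13.43, 13.43
The 2 values of 11.92 share dense rank 2.
The 2 values of 13.43 share dense rank 6.
Remaining distinct values take the next consecutive integers.
K has value 13.43 s → rank 6.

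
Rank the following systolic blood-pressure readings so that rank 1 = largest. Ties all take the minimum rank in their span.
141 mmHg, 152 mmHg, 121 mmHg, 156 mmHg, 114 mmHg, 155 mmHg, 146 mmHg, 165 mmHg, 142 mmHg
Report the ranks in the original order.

7, 4, 8, 2, 9, 3, 5, 1, 6

Sorted (descending): 165, 156, 155, 152, 146, 142, 141, 121, 114
No ties — each value takes its position as its rank.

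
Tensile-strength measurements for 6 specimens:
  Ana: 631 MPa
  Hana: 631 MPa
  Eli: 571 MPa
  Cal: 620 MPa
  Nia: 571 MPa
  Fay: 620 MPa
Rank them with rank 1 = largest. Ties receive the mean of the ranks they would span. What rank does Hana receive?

1.5

Sorted (descending): 631, 631, 620, 620, 571, 571
The 2 values of 631 occupy positions 1–2 → average rank (1+2)/2 = 1.5.
The 2 values of 620 occupy positions 3–4 → average rank (3+4)/2 = 3.5.
The 2 values of 571 occupy positions 5–6 → average rank (5+6)/2 = 5.5.
Hana has value 631 MPa → rank 1.5.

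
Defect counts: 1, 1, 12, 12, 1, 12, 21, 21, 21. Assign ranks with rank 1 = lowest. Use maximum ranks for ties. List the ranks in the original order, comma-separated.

3, 3, 6, 6, 3, 6, 9, 9, 9

Sorted (ascending): 1, 1, 1, 12, 12, 12, 21, 21, 21
The 3 values of 1 occupy positions 1–3 → each gets rank 3.
The 3 values of 12 occupy positions 4–6 → each gets rank 6.
The 3 values of 21 occupy positions 7–9 → each gets rank 9.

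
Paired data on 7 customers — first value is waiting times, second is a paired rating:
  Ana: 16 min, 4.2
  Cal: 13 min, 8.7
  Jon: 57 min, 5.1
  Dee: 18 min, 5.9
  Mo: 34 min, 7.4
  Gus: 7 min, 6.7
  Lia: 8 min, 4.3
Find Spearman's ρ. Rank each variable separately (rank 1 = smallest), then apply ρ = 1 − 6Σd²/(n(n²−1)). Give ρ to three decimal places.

-0.036

Ranks of variable 1: 4, 3, 7, 5, 6, 1, 2
Ranks of variable 2: 1, 7, 3, 4, 6, 5, 2
d = r₁ − r₂: 3, -4, 4, 1, 0, -4, 0
d²: 9, 16, 16, 1, 0, 16, 0; Σd² = 58
ρ = 1 − 6·58/(7·48) = 1 − 348/336 = -0.036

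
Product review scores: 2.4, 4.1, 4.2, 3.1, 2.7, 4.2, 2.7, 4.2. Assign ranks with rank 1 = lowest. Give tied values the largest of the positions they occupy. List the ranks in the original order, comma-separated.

1, 5, 8, 4, 3, 8, 3, 8

Sorted (ascending): 2.4, 2.7, 2.7, 3.1, 4.1, 4.2, 4.2, 4.2
The 2 values of 2.7 occupy positions 2–3 → each gets rank 3.
The 3 values of 4.2 occupy positions 6–8 → each gets rank 8.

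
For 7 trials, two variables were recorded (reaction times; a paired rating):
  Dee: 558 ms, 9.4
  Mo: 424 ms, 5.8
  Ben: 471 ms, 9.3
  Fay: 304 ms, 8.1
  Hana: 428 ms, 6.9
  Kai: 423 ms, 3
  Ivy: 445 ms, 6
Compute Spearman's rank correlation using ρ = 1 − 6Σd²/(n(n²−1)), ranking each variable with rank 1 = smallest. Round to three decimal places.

Ranks of variable 1: 7, 3, 6, 1, 4, 2, 5
Ranks of variable 2: 7, 2, 6, 5, 4, 1, 3
d = r₁ − r₂: 0, 1, 0, -4, 0, 1, 2
d²: 0, 1, 0, 16, 0, 1, 4; Σd² = 22
ρ = 1 − 6·22/(7·48) = 1 − 132/336 = 0.607

0.607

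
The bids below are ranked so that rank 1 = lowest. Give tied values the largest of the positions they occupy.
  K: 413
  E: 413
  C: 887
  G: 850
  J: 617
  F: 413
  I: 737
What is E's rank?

3

Sorted (ascending): 413, 413, 413, 617, 737, 850, 887
The 3 values of 413 occupy positions 1–3 → each gets rank 3.
E has value 413 → rank 3.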